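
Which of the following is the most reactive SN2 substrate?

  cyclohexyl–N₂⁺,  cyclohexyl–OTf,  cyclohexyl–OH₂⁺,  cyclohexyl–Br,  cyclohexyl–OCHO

The skeletons are identical, so relative rate is governed entirely by leaving-group ability.
A good leaving group is a weak base: the lower the pKₐ of its conjugate acid, the more readily it departs.
cyclohexyl–N₂⁺ loses N₂: no meaningful conjugate acid; N₂ departs as an exceptionally stable neutral molecule
cyclohexyl–OTf loses OTf⁻: pKₐ(CF₃SO₃H (triflic acid)) ≈ -14
cyclohexyl–Br loses Br⁻: pKₐ(HBr) ≈ -9
cyclohexyl–OH₂⁺ loses H₂O: pKₐ(H₃O⁺) ≈ -1.7
cyclohexyl–OCHO loses HCOO⁻: pKₐ(HCOOH) ≈ 3.8

cyclohexyl–N₂⁺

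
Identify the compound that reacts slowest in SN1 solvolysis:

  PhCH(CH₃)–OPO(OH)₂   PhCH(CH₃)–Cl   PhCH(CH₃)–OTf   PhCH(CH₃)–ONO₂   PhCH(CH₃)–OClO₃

Identical carbon frameworks mean the comparison reduces to leaving-group quality.
A good leaving group is a weak base: the lower the pKₐ of its conjugate acid, the more readily it departs.
PhCH(CH₃)–OTf loses OTf⁻: pKₐ(CF₃SO₃H (triflic acid)) ≈ -14
PhCH(CH₃)–OClO₃ loses ClO₄⁻: pKₐ(HClO₄) ≈ -10
PhCH(CH₃)–Cl loses Cl⁻: pKₐ(HCl) ≈ -7
PhCH(CH₃)–ONO₂ loses NO₃⁻: pKₐ(HNO₃) ≈ -1.3
PhCH(CH₃)–OPO(OH)₂ loses H₂PO₄⁻: pKₐ(H₃PO₄) ≈ 2.1

PhCH(CH₃)–OPO(OH)₂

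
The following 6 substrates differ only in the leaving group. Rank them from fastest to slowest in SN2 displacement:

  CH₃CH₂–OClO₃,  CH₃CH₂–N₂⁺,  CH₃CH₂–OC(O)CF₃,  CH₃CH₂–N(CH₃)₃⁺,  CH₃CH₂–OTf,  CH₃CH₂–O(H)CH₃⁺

CH₃CH₂–N₂⁺ > CH₃CH₂–OTf > CH₃CH₂–OClO₃ > CH₃CH₂–O(H)CH₃⁺ > CH₃CH₂–OC(O)CF₃ > CH₃CH₂–N(CH₃)₃⁺

The skeletons are identical, so relative rate is governed entirely by leaving-group ability.
Rank by basicity of the departing species: weakest base leaves most easily.
CH₃CH₂–N₂⁺ loses N₂: no meaningful conjugate acid; N₂ departs as an exceptionally stable neutral molecule
CH₃CH₂–OTf loses OTf⁻: pKₐ(CF₃SO₃H (triflic acid)) ≈ -14
CH₃CH₂–OClO₃ loses ClO₄⁻: pKₐ(HClO₄) ≈ -10
CH₃CH₂–O(H)CH₃⁺ loses R'OH: pKₐ(R'OH₂⁺) ≈ -2.4
CH₃CH₂–OC(O)CF₃ loses CF₃COO⁻: pKₐ(CF₃COOH) ≈ 0.2
CH₃CH₂–N(CH₃)₃⁺ loses NR'₃: pKₐ(R'₃NH⁺) ≈ 10.7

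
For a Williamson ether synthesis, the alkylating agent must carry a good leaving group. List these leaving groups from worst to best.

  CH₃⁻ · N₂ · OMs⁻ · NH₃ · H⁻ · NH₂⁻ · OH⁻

A good leaving group is a weak base: the lower the pKₐ of its conjugate acid, the more readily it departs.
N₂: no meaningful conjugate acid; N₂ departs as an exceptionally stable neutral molecule
OMs⁻: pKₐ(CH₃SO₃H (MsOH)) ≈ -1.9
NH₃: pKₐ(NH₄⁺) ≈ 9.2
OH⁻: pKₐ(H₂O) ≈ 15.7
H⁻: pKₐ(H₂) ≈ 36
NH₂⁻: pKₐ(NH₃) ≈ 38
CH₃⁻: pKₐ(CH₄) ≈ 48
The question asks for worst first, so the sequence is read in increasing leaving-group ability.

CH₃⁻ < NH₂⁻ < H⁻ < OH⁻ < NH₃ < OMs⁻ < N₂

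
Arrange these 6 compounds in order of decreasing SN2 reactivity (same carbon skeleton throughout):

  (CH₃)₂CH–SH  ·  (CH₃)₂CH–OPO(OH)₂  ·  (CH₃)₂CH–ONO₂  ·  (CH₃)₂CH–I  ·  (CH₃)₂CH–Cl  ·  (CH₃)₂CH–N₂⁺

(CH₃)₂CH–N₂⁺ > (CH₃)₂CH–I > (CH₃)₂CH–Cl > (CH₃)₂CH–ONO₂ > (CH₃)₂CH–OPO(OH)₂ > (CH₃)₂CH–SH

The skeletons are identical, so relative rate is governed entirely by leaving-group ability.
Rank by basicity of the departing species: weakest base leaves most easily.
(CH₃)₂CH–N₂⁺ loses N₂: no meaningful conjugate acid; N₂ departs as an exceptionally stable neutral molecule
(CH₃)₂CH–I loses I⁻: pKₐ(HI) ≈ -10
(CH₃)₂CH–Cl loses Cl⁻: pKₐ(HCl) ≈ -7
(CH₃)₂CH–ONO₂ loses NO₃⁻: pKₐ(HNO₃) ≈ -1.3
(CH₃)₂CH–OPO(OH)₂ loses H₂PO₄⁻: pKₐ(H₃PO₄) ≈ 2.1
(CH₃)₂CH–SH loses HS⁻: pKₐ(H₂S) ≈ 7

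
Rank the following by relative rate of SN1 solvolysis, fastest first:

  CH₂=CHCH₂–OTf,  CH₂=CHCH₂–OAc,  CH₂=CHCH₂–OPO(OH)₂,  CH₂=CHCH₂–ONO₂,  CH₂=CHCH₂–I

Identical carbon frameworks mean the comparison reduces to leaving-group quality.
Rank by basicity of the departing species: weakest base leaves most easily.
CH₂=CHCH₂–OTf loses OTf⁻: pKₐ(CF₃SO₃H (triflic acid)) ≈ -14
CH₂=CHCH₂–I loses I⁻: pKₐ(HI) ≈ -10
CH₂=CHCH₂–ONO₂ loses NO₃⁻: pKₐ(HNO₃) ≈ -1.3
CH₂=CHCH₂–OPO(OH)₂ loses H₂PO₄⁻: pKₐ(H₃PO₄) ≈ 2.1
CH₂=CHCH₂–OAc loses AcO⁻: pKₐ(CH₃COOH) ≈ 4.8

CH₂=CHCH₂–OTf > CH₂=CHCH₂–I > CH₂=CHCH₂–ONO₂ > CH₂=CHCH₂–OPO(OH)₂ > CH₂=CHCH₂–OAc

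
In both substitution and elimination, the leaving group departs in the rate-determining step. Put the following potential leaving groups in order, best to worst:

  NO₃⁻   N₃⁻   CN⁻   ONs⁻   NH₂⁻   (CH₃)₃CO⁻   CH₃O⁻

ONs⁻ > NO₃⁻ > N₃⁻ > CN⁻ > CH₃O⁻ > (CH₃)₃CO⁻ > NH₂⁻

ONs⁻: pKₐ(p-O₂NC₆H₄SO₃H) ≈ -3.5 — p-nitro group further stabilises the sulfonate
NO₃⁻: pKₐ(HNO₃) ≈ -1.3
N₃⁻: pKₐ(HN₃) ≈ 4.7 — linear, resonance-stabilised
CN⁻: pKₐ(HCN) ≈ 9.2
CH₃O⁻: pKₐ(CH₃OH) ≈ 15.5 — strong base; alkoxides do not leave unassisted
(CH₃)₃CO⁻: pKₐ(t-BuOH) ≈ 18
NH₂⁻: pKₐ(NH₃) ≈ 38 — extremely strong base; never a leaving group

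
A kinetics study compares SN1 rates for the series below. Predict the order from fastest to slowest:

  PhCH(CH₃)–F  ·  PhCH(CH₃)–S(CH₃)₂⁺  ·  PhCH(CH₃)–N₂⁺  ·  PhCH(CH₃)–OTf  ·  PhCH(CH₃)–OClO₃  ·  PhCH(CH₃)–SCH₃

PhCH(CH₃)–N₂⁺ > PhCH(CH₃)–OTf > PhCH(CH₃)–OClO₃ > PhCH(CH₃)–S(CH₃)₂⁺ > PhCH(CH₃)–F > PhCH(CH₃)–SCH₃

Same R in every case — rank the leaving groups.
The more stable X⁻ (or X) is on its own — i.e. the weaker a base it is — the better a leaving group it makes.
PhCH(CH₃)–N₂⁺ loses N₂: no meaningful conjugate acid; N₂ departs as an exceptionally stable neutral molecule
PhCH(CH₃)–OTf loses OTf⁻: pKₐ(CF₃SO₃H (triflic acid)) ≈ -14
PhCH(CH₃)–OClO₃ loses ClO₄⁻: pKₐ(HClO₄) ≈ -10
PhCH(CH₃)–S(CH₃)₂⁺ loses SR'₂: pKₐ(R'₂SH⁺) ≈ -7
PhCH(CH₃)–F loses F⁻: pKₐ(HF) ≈ 3.2
PhCH(CH₃)–SCH₃ loses RS⁻: pKₐ(RSH (a thiol)) ≈ 10.5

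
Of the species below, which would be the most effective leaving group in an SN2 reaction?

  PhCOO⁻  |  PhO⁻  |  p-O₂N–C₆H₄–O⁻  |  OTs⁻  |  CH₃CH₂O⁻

Leaving-group ability tracks the stability of the departed species; conjugate-acid pKₐ is the usual yardstick (lower pKₐ → better LG).
OTs⁻: pKₐ(p-CH₃C₆H₄SO₃H (TsOH)) ≈ -2.8
PhCOO⁻: pKₐ(C₆H₅COOH) ≈ 4.2
p-O₂N–C₆H₄–O⁻: pKₐ(p-nitrophenol) ≈ 7.2
PhO⁻: pKₐ(C₆H₅OH (phenol)) ≈ 10
CH₃CH₂O⁻: pKₐ(CH₃CH₂OH) ≈ 16

OTs⁻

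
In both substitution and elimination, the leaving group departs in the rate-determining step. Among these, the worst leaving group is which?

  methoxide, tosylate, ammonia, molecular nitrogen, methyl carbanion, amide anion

methyl carbanion

molecular nitrogen: no meaningful conjugate acid; N₂ departs as an exceptionally stable neutral molecule
tosylate: pKₐ(p-CH₃C₆H₄SO₃H (TsOH)) ≈ -2.8
ammonia: pKₐ(NH₄⁺) ≈ 9.2
methoxide: pKₐ(CH₃OH) ≈ 15.5
amide anion: pKₐ(NH₃) ≈ 38
methyl carbanion: pKₐ(CH₄) ≈ 48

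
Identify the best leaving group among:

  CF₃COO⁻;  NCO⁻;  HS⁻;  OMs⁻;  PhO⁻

OMs⁻

OMs⁻: pKₐ(CH₃SO₃H (MsOH)) ≈ -1.9
CF₃COO⁻: pKₐ(CF₃COOH) ≈ 0.2
NCO⁻: pKₐ(HOCN) ≈ 3.5
HS⁻: pKₐ(H₂S) ≈ 7
PhO⁻: pKₐ(C₆H₅OH (phenol)) ≈ 10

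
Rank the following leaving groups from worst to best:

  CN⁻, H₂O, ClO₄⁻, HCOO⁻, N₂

N₂: no meaningful conjugate acid; N₂ departs as an exceptionally stable neutral molecule
ClO₄⁻: pKₐ(HClO₄) ≈ -10
H₂O: pKₐ(H₃O⁺) ≈ -1.7
HCOO⁻: pKₐ(HCOOH) ≈ 3.8
CN⁻: pKₐ(HCN) ≈ 9.2
The question asks for worst first, so the sequence is read in increasing leaving-group ability.

CN⁻ < HCOO⁻ < H₂O < ClO₄⁻ < N₂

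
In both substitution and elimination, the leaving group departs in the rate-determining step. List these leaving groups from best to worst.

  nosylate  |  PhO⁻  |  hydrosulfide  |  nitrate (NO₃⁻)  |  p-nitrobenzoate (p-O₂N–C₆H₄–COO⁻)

nosylate: pKₐ(p-O₂NC₆H₄SO₃H) ≈ -3.5 — p-nitro group further stabilises the sulfonate
nitrate (NO₃⁻): pKₐ(HNO₃) ≈ -1.3
p-nitrobenzoate (p-O₂N–C₆H₄–COO⁻): pKₐ(p-nitrobenzoic acid) ≈ 3.4
hydrosulfide: pKₐ(H₂S) ≈ 7
PhO⁻: pKₐ(C₆H₅OH (phenol)) ≈ 10 — resonance into the ring helps, but still a poor LG

nosylate > nitrate (NO₃⁻) > p-nitrobenzoate (p-O₂N–C₆H₄–COO⁻) > hydrosulfide > PhO⁻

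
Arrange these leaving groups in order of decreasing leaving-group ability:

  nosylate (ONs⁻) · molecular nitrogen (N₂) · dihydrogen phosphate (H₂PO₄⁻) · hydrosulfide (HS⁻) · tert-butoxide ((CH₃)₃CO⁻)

The more stable X⁻ (or X) is on its own — i.e. the weaker a base it is — the better a leaving group it makes.
molecular nitrogen (N₂): no meaningful conjugate acid; N₂ departs as an exceptionally stable neutral molecule
nosylate (ONs⁻): pKₐ(p-O₂NC₆H₄SO₃H) ≈ -3.5 — p-nitro group further stabilises the sulfonate
dihydrogen phosphate (H₂PO₄⁻): pKₐ(H₃PO₄) ≈ 2.1 — moderate base; biological leaving group after further activation
hydrosulfide (HS⁻): pKₐ(H₂S) ≈ 7 — larger and more polarisable than the oxygen analogue
tert-butoxide ((CH₃)₃CO⁻): pKₐ(t-BuOH) ≈ 18 — bulky, strongly basic alkoxide

molecular nitrogen (N₂) > nosylate (ONs⁻) > dihydrogen phosphate (H₂PO₄⁻) > hydrosulfide (HS⁻) > tert-butoxide ((CH₃)₃CO⁻)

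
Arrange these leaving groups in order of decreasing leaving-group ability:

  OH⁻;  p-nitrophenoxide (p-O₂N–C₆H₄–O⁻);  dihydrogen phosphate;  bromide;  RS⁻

A good leaving group is a weak base: the lower the pKₐ of its conjugate acid, the more readily it departs.
bromide: pKₐ(HBr) ≈ -9
dihydrogen phosphate: pKₐ(H₃PO₄) ≈ 2.1
p-nitrophenoxide (p-O₂N–C₆H₄–O⁻): pKₐ(p-nitrophenol) ≈ 7.2
RS⁻: pKₐ(RSH (a thiol)) ≈ 10.5
OH⁻: pKₐ(H₂O) ≈ 15.7

bromide > dihydrogen phosphate > p-nitrophenoxide (p-O₂N–C₆H₄–O⁻) > RS⁻ > OH⁻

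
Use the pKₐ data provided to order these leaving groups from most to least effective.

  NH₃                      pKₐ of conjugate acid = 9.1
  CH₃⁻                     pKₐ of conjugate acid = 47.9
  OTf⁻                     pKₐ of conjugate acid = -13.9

Lower conjugate-acid pKₐ ⇒ weaker base ⇒ better leaving group.
Sorting by the given values: OTf⁻ (-13.9), NH₃ (9.1), CH₃⁻ (47.9).

OTf⁻ > NH₃ > CH₃⁻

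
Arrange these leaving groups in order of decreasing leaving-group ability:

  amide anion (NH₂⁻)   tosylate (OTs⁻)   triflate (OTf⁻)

The more stable X⁻ (or X) is on its own — i.e. the weaker a base it is — the better a leaving group it makes.
triflate (OTf⁻): pKₐ(CF₃SO₃H (triflic acid)) ≈ -14 — charge spread over three oxygens and a CF₃ group; the premier leaving group in synthesis
tosylate (OTs⁻): pKₐ(p-CH₃C₆H₄SO₃H (TsOH)) ≈ -2.8
amide anion (NH₂⁻): pKₐ(NH₃) ≈ 38 — extremely strong base; never a leaving group

triflate (OTf⁻) > tosylate (OTs⁻) > amide anion (NH₂⁻)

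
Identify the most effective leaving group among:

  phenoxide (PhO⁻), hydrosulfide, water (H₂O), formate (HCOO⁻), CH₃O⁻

Leaving-group ability tracks the stability of the departed species; conjugate-acid pKₐ is the usual yardstick (lower pKₐ → better LG).
water (H₂O): pKₐ(H₃O⁺) ≈ -1.7
formate (HCOO⁻): pKₐ(HCOOH) ≈ 3.8
hydrosulfide: pKₐ(H₂S) ≈ 7
phenoxide (PhO⁻): pKₐ(C₆H₅OH (phenol)) ≈ 10
CH₃O⁻: pKₐ(CH₃OH) ≈ 15.5

water (H₂O)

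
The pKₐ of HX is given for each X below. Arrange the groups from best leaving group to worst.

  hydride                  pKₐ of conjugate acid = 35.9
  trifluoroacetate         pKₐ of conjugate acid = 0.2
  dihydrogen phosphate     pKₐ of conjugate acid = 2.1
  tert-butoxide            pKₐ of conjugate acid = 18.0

Lower conjugate-acid pKₐ ⇒ weaker base ⇒ better leaving group.
Sorting by the given values: trifluoroacetate (0.2), dihydrogen phosphate (2.1), tert-butoxide (18.0), hydride (35.9).

trifluoroacetate > dihydrogen phosphate > tert-butoxide > hydride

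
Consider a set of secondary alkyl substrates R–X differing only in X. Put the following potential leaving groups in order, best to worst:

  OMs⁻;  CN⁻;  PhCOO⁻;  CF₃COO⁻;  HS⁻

OMs⁻ > CF₃COO⁻ > PhCOO⁻ > HS⁻ > CN⁻

A good leaving group is a weak base: the lower the pKₐ of its conjugate acid, the more readily it departs.
OMs⁻: pKₐ(CH₃SO₃H (MsOH)) ≈ -1.9
CF₃COO⁻: pKₐ(CF₃COOH) ≈ 0.2
PhCOO⁻: pKₐ(C₆H₅COOH) ≈ 4.2
HS⁻: pKₐ(H₂S) ≈ 7 — larger and more polarisable than the oxygen analogue
CN⁻: pKₐ(HCN) ≈ 9.2 — sp carbon stabilises the charge somewhat, but still a poor LG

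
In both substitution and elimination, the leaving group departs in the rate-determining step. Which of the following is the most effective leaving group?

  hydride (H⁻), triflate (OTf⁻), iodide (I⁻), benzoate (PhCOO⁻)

triflate (OTf⁻)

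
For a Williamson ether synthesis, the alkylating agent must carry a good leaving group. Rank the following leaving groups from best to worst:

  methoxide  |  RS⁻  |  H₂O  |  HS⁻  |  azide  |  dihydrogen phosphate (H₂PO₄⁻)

H₂O > dihydrogen phosphate (H₂PO₄⁻) > azide > HS⁻ > RS⁻ > methoxide

H₂O: pKₐ(H₃O⁺) ≈ -1.7
dihydrogen phosphate (H₂PO₄⁻): pKₐ(H₃PO₄) ≈ 2.1
azide: pKₐ(HN₃) ≈ 4.7
HS⁻: pKₐ(H₂S) ≈ 7
RS⁻: pKₐ(RSH (a thiol)) ≈ 10.5
methoxide: pKₐ(CH₃OH) ≈ 15.5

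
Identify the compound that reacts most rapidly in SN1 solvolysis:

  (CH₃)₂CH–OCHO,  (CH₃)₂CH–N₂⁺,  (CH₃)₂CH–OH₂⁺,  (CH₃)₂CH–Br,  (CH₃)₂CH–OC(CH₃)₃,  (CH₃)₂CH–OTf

(CH₃)₂CH–N₂⁺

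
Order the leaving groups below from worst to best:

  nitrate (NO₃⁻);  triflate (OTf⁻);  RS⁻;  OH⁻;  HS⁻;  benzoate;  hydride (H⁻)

A good leaving group is a weak base: the lower the pKₐ of its conjugate acid, the more readily it departs.
triflate (OTf⁻): pKₐ(CF₃SO₃H (triflic acid)) ≈ -14 — charge spread over three oxygens and a CF₃ group; the premier leaving group in synthesis
nitrate (NO₃⁻): pKₐ(HNO₃) ≈ -1.3
benzoate: pKₐ(C₆H₅COOH) ≈ 4.2 — aryl carboxylate
HS⁻: pKₐ(H₂S) ≈ 7
RS⁻: pKₐ(RSH (a thiol)) ≈ 10.5 — moderately basic; rarely leaves without activation
OH⁻: pKₐ(H₂O) ≈ 15.7
hydride (H⁻): pKₐ(H₂) ≈ 36
Listed from poorest to best leaving group as asked.

hydride (H⁻) < OH⁻ < RS⁻ < HS⁻ < benzoate < nitrate (NO₃⁻) < triflate (OTf⁻)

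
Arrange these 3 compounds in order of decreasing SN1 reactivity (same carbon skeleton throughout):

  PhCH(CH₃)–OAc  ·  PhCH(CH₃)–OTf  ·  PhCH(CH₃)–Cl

PhCH(CH₃)–OTf > PhCH(CH₃)–Cl > PhCH(CH₃)–OAc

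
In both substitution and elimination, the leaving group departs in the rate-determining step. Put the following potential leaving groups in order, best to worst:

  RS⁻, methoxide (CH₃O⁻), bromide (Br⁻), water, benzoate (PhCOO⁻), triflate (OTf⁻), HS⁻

triflate (OTf⁻) > bromide (Br⁻) > water > benzoate (PhCOO⁻) > HS⁻ > RS⁻ > methoxide (CH₃O⁻)

triflate (OTf⁻): pKₐ(CF₃SO₃H (triflic acid)) ≈ -14
bromide (Br⁻): pKₐ(HBr) ≈ -9 — weak base; good leaving group
water: pKₐ(H₃O⁺) ≈ -1.7 — neutral; leaves from a protonated alcohol (R–OH₂⁺)
benzoate (PhCOO⁻): pKₐ(C₆H₅COOH) ≈ 4.2 — aryl carboxylate
HS⁻: pKₐ(H₂S) ≈ 7 — larger and more polarisable than the oxygen analogue
RS⁻: pKₐ(RSH (a thiol)) ≈ 10.5 — moderately basic; rarely leaves without activation
methoxide (CH₃O⁻): pKₐ(CH₃OH) ≈ 15.5 — strong base; alkoxides do not leave unassisted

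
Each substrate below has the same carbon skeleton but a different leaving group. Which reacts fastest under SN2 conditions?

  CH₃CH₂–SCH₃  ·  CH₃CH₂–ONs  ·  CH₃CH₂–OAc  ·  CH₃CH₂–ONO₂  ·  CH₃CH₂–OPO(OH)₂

CH₃CH₂–ONs

With the same alkyl group throughout, only the leaving group differentiates the rates.
Rank by basicity of the departing species: weakest base leaves most easily.
CH₃CH₂–ONs loses ONs⁻: pKₐ(p-O₂NC₆H₄SO₃H) ≈ -3.5
CH₃CH₂–ONO₂ loses NO₃⁻: pKₐ(HNO₃) ≈ -1.3
CH₃CH₂–OPO(OH)₂ loses H₂PO₄⁻: pKₐ(H₃PO₄) ≈ 2.1
CH₃CH₂–OAc loses AcO⁻: pKₐ(CH₃COOH) ≈ 4.8
CH₃CH₂–SCH₃ loses RS⁻: pKₐ(RSH (a thiol)) ≈ 10.5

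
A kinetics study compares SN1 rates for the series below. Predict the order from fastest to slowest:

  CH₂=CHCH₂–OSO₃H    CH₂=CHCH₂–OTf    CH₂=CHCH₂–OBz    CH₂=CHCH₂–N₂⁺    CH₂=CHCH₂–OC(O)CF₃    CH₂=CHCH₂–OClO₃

CH₂=CHCH₂–N₂⁺ > CH₂=CHCH₂–OTf > CH₂=CHCH₂–OClO₃ > CH₂=CHCH₂–OSO₃H > CH₂=CHCH₂–OC(O)CF₃ > CH₂=CHCH₂–OBz

Same R in every case — rank the leaving groups.
Leaving-group ability tracks the stability of the departed species; conjugate-acid pKₐ is the usual yardstick (lower pKₐ → better LG).
CH₂=CHCH₂–N₂⁺ loses N₂: no meaningful conjugate acid; N₂ departs as an exceptionally stable neutral molecule
CH₂=CHCH₂–OTf loses OTf⁻: pKₐ(CF₃SO₃H (triflic acid)) ≈ -14
CH₂=CHCH₂–OClO₃ loses ClO₄⁻: pKₐ(HClO₄) ≈ -10
CH₂=CHCH₂–OSO₃H loses HSO₄⁻: pKₐ(H₂SO₄) ≈ -3
CH₂=CHCH₂–OC(O)CF₃ loses CF₃COO⁻: pKₐ(CF₃COOH) ≈ 0.2
CH₂=CHCH₂–OBz loses PhCOO⁻: pKₐ(C₆H₅COOH) ≈ 4.2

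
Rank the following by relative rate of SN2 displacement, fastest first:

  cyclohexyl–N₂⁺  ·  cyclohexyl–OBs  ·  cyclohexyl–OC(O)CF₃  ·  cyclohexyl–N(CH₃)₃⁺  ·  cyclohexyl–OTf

cyclohexyl–N₂⁺ > cyclohexyl–OTf > cyclohexyl–OBs > cyclohexyl–OC(O)CF₃ > cyclohexyl–N(CH₃)₃⁺

Same R in every case — rank the leaving groups.
The more stable X⁻ (or X) is on its own — i.e. the weaker a base it is — the better a leaving group it makes.
cyclohexyl–N₂⁺ loses N₂: no meaningful conjugate acid; N₂ departs as an exceptionally stable neutral molecule
cyclohexyl–OTf loses OTf⁻: pKₐ(CF₃SO₃H (triflic acid)) ≈ -14
cyclohexyl–OBs loses OBs⁻: pKₐ(p-BrC₆H₄SO₃H) ≈ -2.8
cyclohexyl–OC(O)CF₃ loses CF₃COO⁻: pKₐ(CF₃COOH) ≈ 0.2
cyclohexyl–N(CH₃)₃⁺ loses NR'₃: pKₐ(R'₃NH⁺) ≈ 10.7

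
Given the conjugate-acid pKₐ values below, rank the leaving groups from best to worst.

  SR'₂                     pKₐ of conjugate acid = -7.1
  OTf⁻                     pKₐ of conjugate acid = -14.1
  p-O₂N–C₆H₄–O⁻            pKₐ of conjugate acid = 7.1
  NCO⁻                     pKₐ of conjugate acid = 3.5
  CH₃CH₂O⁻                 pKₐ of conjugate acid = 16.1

OTf⁻ > SR'₂ > NCO⁻ > p-O₂N–C₆H₄–O⁻ > CH₃CH₂O⁻

Lower conjugate-acid pKₐ ⇒ weaker base ⇒ better leaving group.
Sorting by the given values: OTf⁻ (-14.1), SR'₂ (-7.1), NCO⁻ (3.5), p-O₂N–C₆H₄–O⁻ (7.1), CH₃CH₂O⁻ (16.1).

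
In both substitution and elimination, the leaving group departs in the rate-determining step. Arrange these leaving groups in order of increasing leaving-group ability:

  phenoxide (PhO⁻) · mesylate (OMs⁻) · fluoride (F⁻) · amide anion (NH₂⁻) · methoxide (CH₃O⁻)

amide anion (NH₂⁻) < methoxide (CH₃O⁻) < phenoxide (PhO⁻) < fluoride (F⁻) < mesylate (OMs⁻)

Leaving-group ability tracks the stability of the departed species; conjugate-acid pKₐ is the usual yardstick (lower pKₐ → better LG).
mesylate (OMs⁻): pKₐ(CH₃SO₃H (MsOH)) ≈ -1.9 — resonance-delocalised alkanesulfonate
fluoride (F⁻): pKₐ(HF) ≈ 3.2 — small and strongly basic; the poor halide leaving group
phenoxide (PhO⁻): pKₐ(C₆H₅OH (phenol)) ≈ 10 — resonance into the ring helps, but still a poor LG
methoxide (CH₃O⁻): pKₐ(CH₃OH) ≈ 15.5 — strong base; alkoxides do not leave unassisted
amide anion (NH₂⁻): pKₐ(NH₃) ≈ 38
Listed from poorest to best leaving group as asked.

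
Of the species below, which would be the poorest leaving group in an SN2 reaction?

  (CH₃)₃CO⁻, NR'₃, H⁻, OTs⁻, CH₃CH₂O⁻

H⁻

The more stable X⁻ (or X) is on its own — i.e. the weaker a base it is — the better a leaving group it makes.
OTs⁻: pKₐ(p-CH₃C₆H₄SO₃H (TsOH)) ≈ -2.8
NR'₃: pKₐ(R'₃NH⁺) ≈ 10.7
CH₃CH₂O⁻: pKₐ(CH₃CH₂OH) ≈ 16
(CH₃)₃CO⁻: pKₐ(t-BuOH) ≈ 18
H⁻: pKₐ(H₂) ≈ 36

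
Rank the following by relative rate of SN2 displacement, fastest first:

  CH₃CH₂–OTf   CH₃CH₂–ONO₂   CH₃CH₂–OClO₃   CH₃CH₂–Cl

CH₃CH₂–OTf > CH₃CH₂–OClO₃ > CH₃CH₂–Cl > CH₃CH₂–ONO₂

Identical carbon frameworks mean the comparison reduces to leaving-group quality.
Rank by basicity of the departing species: weakest base leaves most easily.
CH₃CH₂–OTf loses OTf⁻: pKₐ(CF₃SO₃H (triflic acid)) ≈ -14
CH₃CH₂–OClO₃ loses ClO₄⁻: pKₐ(HClO₄) ≈ -10
CH₃CH₂–Cl loses Cl⁻: pKₐ(HCl) ≈ -7
CH₃CH₂–ONO₂ loses NO₃⁻: pKₐ(HNO₃) ≈ -1.3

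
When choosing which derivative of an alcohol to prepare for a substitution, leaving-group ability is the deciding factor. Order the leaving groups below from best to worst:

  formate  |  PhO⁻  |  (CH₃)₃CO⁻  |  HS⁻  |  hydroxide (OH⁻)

formate > HS⁻ > PhO⁻ > hydroxide (OH⁻) > (CH₃)₃CO⁻

formate: pKₐ(HCOOH) ≈ 3.8
HS⁻: pKₐ(H₂S) ≈ 7 — larger and more polarisable than the oxygen analogue
PhO⁻: pKₐ(C₆H₅OH (phenol)) ≈ 10 — resonance into the ring helps, but still a poor LG
hydroxide (OH⁻): pKₐ(H₂O) ≈ 15.7 — strong base; essentially never leaves without prior activation
(CH₃)₃CO⁻: pKₐ(t-BuOH) ≈ 18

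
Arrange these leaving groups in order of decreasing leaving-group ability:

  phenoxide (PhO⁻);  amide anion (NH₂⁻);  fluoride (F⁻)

fluoride (F⁻) > phenoxide (PhO⁻) > amide anion (NH₂⁻)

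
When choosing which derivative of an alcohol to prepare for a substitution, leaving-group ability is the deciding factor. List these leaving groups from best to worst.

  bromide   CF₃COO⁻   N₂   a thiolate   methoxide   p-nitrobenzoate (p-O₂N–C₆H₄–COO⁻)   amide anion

N₂ > bromide > CF₃COO⁻ > p-nitrobenzoate (p-O₂N–C₆H₄–COO⁻) > a thiolate > methoxide > amide anion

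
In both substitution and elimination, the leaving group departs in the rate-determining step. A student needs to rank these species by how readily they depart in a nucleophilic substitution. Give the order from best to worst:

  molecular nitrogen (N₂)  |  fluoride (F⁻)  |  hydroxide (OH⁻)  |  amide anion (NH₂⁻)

Leaving-group ability tracks the stability of the departed species; conjugate-acid pKₐ is the usual yardstick (lower pKₐ → better LG).
molecular nitrogen (N₂): no meaningful conjugate acid; N₂ departs as an exceptionally stable neutral molecule
fluoride (F⁻): pKₐ(HF) ≈ 3.2 — small and strongly basic; the poor halide leaving group
hydroxide (OH⁻): pKₐ(H₂O) ≈ 15.7 — strong base; essentially never leaves without prior activation
amide anion (NH₂⁻): pKₐ(NH₃) ≈ 38 — extremely strong base; never a leaving group

molecular nitrogen (N₂) > fluoride (F⁻) > hydroxide (OH⁻) > amide anion (NH₂⁻)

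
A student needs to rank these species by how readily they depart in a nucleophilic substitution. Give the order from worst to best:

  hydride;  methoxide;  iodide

The more stable X⁻ (or X) is on its own — i.e. the weaker a base it is — the better a leaving group it makes.
iodide: pKₐ(HI) ≈ -10
methoxide: pKₐ(CH₃OH) ≈ 15.5
hydride: pKₐ(H₂) ≈ 36
The question asks for worst first, so the sequence is read in increasing leaving-group ability.

hydride < methoxide < iodide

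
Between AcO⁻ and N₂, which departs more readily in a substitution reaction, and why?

N₂ is the better leaving group.
N₂ is the ultimate leaving group — it departs as an exceptionally stable neutral molecule, whereas AcO⁻ (pKₐ(CH₃COOH) ≈ 4.8) is far more basic.

N₂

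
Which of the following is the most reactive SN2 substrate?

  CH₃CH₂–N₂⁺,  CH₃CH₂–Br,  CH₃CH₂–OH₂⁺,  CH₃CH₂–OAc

The skeletons are identical, so relative rate is governed entirely by leaving-group ability.
The more stable X⁻ (or X) is on its own — i.e. the weaker a base it is — the better a leaving group it makes.
CH₃CH₂–N₂⁺ loses N₂: no meaningful conjugate acid; N₂ departs as an exceptionally stable neutral molecule
CH₃CH₂–Br loses Br⁻: pKₐ(HBr) ≈ -9
CH₃CH₂–OH₂⁺ loses H₂O: pKₐ(H₃O⁺) ≈ -1.7
CH₃CH₂–OAc loses AcO⁻: pKₐ(CH₃COOH) ≈ 4.8

CH₃CH₂–N₂⁺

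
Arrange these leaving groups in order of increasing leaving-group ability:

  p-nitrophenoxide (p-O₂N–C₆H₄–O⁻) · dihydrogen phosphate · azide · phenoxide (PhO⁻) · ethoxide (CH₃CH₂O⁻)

ethoxide (CH₃CH₂O⁻) < phenoxide (PhO⁻) < p-nitrophenoxide (p-O₂N–C₆H₄–O⁻) < azide < dihydrogen phosphate

The more stable X⁻ (or X) is on its own — i.e. the weaker a base it is — the better a leaving group it makes.
dihydrogen phosphate: pKₐ(H₃PO₄) ≈ 2.1 — moderate base; biological leaving group after further activation
azide: pKₐ(HN₃) ≈ 4.7 — linear, resonance-stabilised
p-nitrophenoxide (p-O₂N–C₆H₄–O⁻): pKₐ(p-nitrophenol) ≈ 7.2 — nitro group delocalises the charge; the classic chromogenic LG
phenoxide (PhO⁻): pKₐ(C₆H₅OH (phenol)) ≈ 10 — resonance into the ring helps, but still a poor LG
ethoxide (CH₃CH₂O⁻): pKₐ(CH₃CH₂OH) ≈ 16 — strong base; alkoxides do not leave unassisted
The question asks for worst first, so the sequence is read in increasing leaving-group ability.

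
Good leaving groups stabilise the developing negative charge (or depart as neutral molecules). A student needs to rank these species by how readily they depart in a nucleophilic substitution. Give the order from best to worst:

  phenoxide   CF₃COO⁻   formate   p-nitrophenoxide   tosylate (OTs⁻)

tosylate (OTs⁻) > CF₃COO⁻ > formate > p-nitrophenoxide > phenoxide

A good leaving group is a weak base: the lower the pKₐ of its conjugate acid, the more readily it departs.
tosylate (OTs⁻): pKₐ(p-CH₃C₆H₄SO₃H (TsOH)) ≈ -2.8
CF₃COO⁻: pKₐ(CF₃COOH) ≈ 0.2
formate: pKₐ(HCOOH) ≈ 3.8
p-nitrophenoxide: pKₐ(p-nitrophenol) ≈ 7.2
phenoxide: pKₐ(C₆H₅OH (phenol)) ≈ 10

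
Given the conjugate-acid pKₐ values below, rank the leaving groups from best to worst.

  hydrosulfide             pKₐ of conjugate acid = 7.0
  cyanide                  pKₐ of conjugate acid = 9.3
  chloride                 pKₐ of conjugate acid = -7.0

chloride > hydrosulfide > cyanide

Lower conjugate-acid pKₐ ⇒ weaker base ⇒ better leaving group.
Sorting by the given values: chloride (-7.0), hydrosulfide (7.0), cyanide (9.3).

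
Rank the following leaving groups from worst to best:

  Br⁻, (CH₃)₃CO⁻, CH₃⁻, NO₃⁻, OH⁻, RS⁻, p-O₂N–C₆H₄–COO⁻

A good leaving group is a weak base: the lower the pKₐ of its conjugate acid, the more readily it departs.
Br⁻: pKₐ(HBr) ≈ -9
NO₃⁻: pKₐ(HNO₃) ≈ -1.3 — resonance-delocalised over three oxygens
p-O₂N–C₆H₄–COO⁻: pKₐ(p-nitrobenzoic acid) ≈ 3.4 — electron-withdrawing nitro group stabilises the carboxylate
RS⁻: pKₐ(RSH (a thiol)) ≈ 10.5 — moderately basic; rarely leaves without activation
OH⁻: pKₐ(H₂O) ≈ 15.7 — strong base; essentially never leaves without prior activation
(CH₃)₃CO⁻: pKₐ(t-BuOH) ≈ 18
CH₃⁻: pKₐ(CH₄) ≈ 48
The question asks for worst first, so the sequence is read in increasing leaving-group ability.

CH₃⁻ < (CH₃)₃CO⁻ < OH⁻ < RS⁻ < p-O₂N–C₆H₄–COO⁻ < NO₃⁻ < Br⁻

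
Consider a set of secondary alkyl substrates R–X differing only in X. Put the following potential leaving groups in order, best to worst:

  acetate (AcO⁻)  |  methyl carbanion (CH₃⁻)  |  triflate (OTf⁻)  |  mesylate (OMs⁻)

Rank by basicity of the departing species: weakest base leaves most easily.
triflate (OTf⁻): pKₐ(CF₃SO₃H (triflic acid)) ≈ -14
mesylate (OMs⁻): pKₐ(CH₃SO₃H (MsOH)) ≈ -1.9
acetate (AcO⁻): pKₐ(CH₃COOH) ≈ 4.8
methyl carbanion (CH₃⁻): pKₐ(CH₄) ≈ 48

triflate (OTf⁻) > mesylate (OMs⁻) > acetate (AcO⁻) > methyl carbanion (CH₃⁻)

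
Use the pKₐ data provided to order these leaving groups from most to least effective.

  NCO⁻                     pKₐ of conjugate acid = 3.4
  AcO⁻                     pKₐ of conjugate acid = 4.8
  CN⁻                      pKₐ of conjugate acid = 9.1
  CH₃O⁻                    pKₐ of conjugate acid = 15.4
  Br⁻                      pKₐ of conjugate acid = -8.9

Lower conjugate-acid pKₐ ⇒ weaker base ⇒ better leaving group.
Sorting by the given values: Br⁻ (-8.9), NCO⁻ (3.4), AcO⁻ (4.8), CN⁻ (9.1), CH₃O⁻ (15.4).

Br⁻ > NCO⁻ > AcO⁻ > CN⁻ > CH₃O⁻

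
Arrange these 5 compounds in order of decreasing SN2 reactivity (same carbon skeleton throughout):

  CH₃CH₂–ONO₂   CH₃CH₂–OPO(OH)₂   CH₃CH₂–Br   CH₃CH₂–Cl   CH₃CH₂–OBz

CH₃CH₂–Br > CH₃CH₂–Cl > CH₃CH₂–ONO₂ > CH₃CH₂–OPO(OH)₂ > CH₃CH₂–OBz

The skeletons are identical, so relative rate is governed entirely by leaving-group ability.
Leaving-group ability tracks the stability of the departed species; conjugate-acid pKₐ is the usual yardstick (lower pKₐ → better LG).
CH₃CH₂–Br loses Br⁻: pKₐ(HBr) ≈ -9
CH₃CH₂–Cl loses Cl⁻: pKₐ(HCl) ≈ -7
CH₃CH₂–ONO₂ loses NO₃⁻: pKₐ(HNO₃) ≈ -1.3
CH₃CH₂–OPO(OH)₂ loses H₂PO₄⁻: pKₐ(H₃PO₄) ≈ 2.1
CH₃CH₂–OBz loses PhCOO⁻: pKₐ(C₆H₅COOH) ≈ 4.2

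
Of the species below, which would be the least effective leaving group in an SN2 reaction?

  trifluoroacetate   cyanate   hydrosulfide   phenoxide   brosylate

phenoxide

Leaving-group ability tracks the stability of the departed species; conjugate-acid pKₐ is the usual yardstick (lower pKₐ → better LG).
brosylate: pKₐ(p-BrC₆H₄SO₃H) ≈ -2.8
trifluoroacetate: pKₐ(CF₃COOH) ≈ 0.2
cyanate: pKₐ(HOCN) ≈ 3.5
hydrosulfide: pKₐ(H₂S) ≈ 7
phenoxide: pKₐ(C₆H₅OH (phenol)) ≈ 10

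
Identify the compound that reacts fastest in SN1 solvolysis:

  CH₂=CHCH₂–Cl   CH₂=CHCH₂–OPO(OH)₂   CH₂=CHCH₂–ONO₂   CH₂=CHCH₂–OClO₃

Identical carbon frameworks mean the comparison reduces to leaving-group quality.
Rank by basicity of the departing species: weakest base leaves most easily.
CH₂=CHCH₂–OClO₃ loses ClO₄⁻: pKₐ(HClO₄) ≈ -10
CH₂=CHCH₂–Cl loses Cl⁻: pKₐ(HCl) ≈ -7
CH₂=CHCH₂–ONO₂ loses NO₃⁻: pKₐ(HNO₃) ≈ -1.3
CH₂=CHCH₂–OPO(OH)₂ loses H₂PO₄⁻: pKₐ(H₃PO₄) ≈ 2.1

CH₂=CHCH₂–OClO₃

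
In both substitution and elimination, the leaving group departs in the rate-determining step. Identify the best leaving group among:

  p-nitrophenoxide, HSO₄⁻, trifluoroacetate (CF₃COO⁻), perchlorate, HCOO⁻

perchlorate

perchlorate: pKₐ(HClO₄) ≈ -10
HSO₄⁻: pKₐ(H₂SO₄) ≈ -3
trifluoroacetate (CF₃COO⁻): pKₐ(CF₃COOH) ≈ 0.2
HCOO⁻: pKₐ(HCOOH) ≈ 3.8
p-nitrophenoxide: pKₐ(p-nitrophenol) ≈ 7.2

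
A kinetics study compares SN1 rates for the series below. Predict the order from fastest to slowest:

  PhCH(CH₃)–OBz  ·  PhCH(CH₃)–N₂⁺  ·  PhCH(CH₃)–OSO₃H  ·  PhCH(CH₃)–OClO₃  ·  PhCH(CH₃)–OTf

The skeletons are identical, so relative rate is governed entirely by leaving-group ability.
Leaving-group ability tracks the stability of the departed species; conjugate-acid pKₐ is the usual yardstick (lower pKₐ → better LG).
PhCH(CH₃)–N₂⁺ loses N₂: no meaningful conjugate acid; N₂ departs as an exceptionally stable neutral molecule
PhCH(CH₃)–OTf loses OTf⁻: pKₐ(CF₃SO₃H (triflic acid)) ≈ -14
PhCH(CH₃)–OClO₃ loses ClO₄⁻: pKₐ(HClO₄) ≈ -10
PhCH(CH₃)–OSO₃H loses HSO₄⁻: pKₐ(H₂SO₄) ≈ -3
PhCH(CH₃)–OBz loses PhCOO⁻: pKₐ(C₆H₅COOH) ≈ 4.2

PhCH(CH₃)–N₂⁺ > PhCH(CH₃)–OTf > PhCH(CH₃)–OClO₃ > PhCH(CH₃)–OSO₃H > PhCH(CH₃)–OBz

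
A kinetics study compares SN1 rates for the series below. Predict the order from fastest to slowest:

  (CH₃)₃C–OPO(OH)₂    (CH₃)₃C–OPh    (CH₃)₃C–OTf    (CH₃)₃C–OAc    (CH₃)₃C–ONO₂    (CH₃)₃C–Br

The skeletons are identical, so relative rate is governed entirely by leaving-group ability.
A good leaving group is a weak base: the lower the pKₐ of its conjugate acid, the more readily it departs.
(CH₃)₃C–OTf loses OTf⁻: pKₐ(CF₃SO₃H (triflic acid)) ≈ -14
(CH₃)₃C–Br loses Br⁻: pKₐ(HBr) ≈ -9
(CH₃)₃C–ONO₂ loses NO₃⁻: pKₐ(HNO₃) ≈ -1.3
(CH₃)₃C–OPO(OH)₂ loses H₂PO₄⁻: pKₐ(H₃PO₄) ≈ 2.1
(CH₃)₃C–OAc loses AcO⁻: pKₐ(CH₃COOH) ≈ 4.8
(CH₃)₃C–OPh loses PhO⁻: pKₐ(C₆H₅OH (phenol)) ≈ 10

(CH₃)₃C–OTf > (CH₃)₃C–Br > (CH₃)₃C–ONO₂ > (CH₃)₃C–OPO(OH)₂ > (CH₃)₃C–OAc > (CH₃)₃C–OPh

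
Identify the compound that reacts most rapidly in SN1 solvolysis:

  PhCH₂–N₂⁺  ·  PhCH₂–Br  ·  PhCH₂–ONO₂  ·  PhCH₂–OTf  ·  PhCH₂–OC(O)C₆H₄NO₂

Same R in every case — rank the leaving groups.
The more stable X⁻ (or X) is on its own — i.e. the weaker a base it is — the better a leaving group it makes.
PhCH₂–N₂⁺ loses N₂: no meaningful conjugate acid; N₂ departs as an exceptionally stable neutral molecule
PhCH₂–OTf loses OTf⁻: pKₐ(CF₃SO₃H (triflic acid)) ≈ -14
PhCH₂–Br loses Br⁻: pKₐ(HBr) ≈ -9
PhCH₂–ONO₂ loses NO₃⁻: pKₐ(HNO₃) ≈ -1.3
PhCH₂–OC(O)C₆H₄NO₂ loses p-O₂N–C₆H₄–COO⁻: pKₐ(p-nitrobenzoic acid) ≈ 3.4

PhCH₂–N₂⁺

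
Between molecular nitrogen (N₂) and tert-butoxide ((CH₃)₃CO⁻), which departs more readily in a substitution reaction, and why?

molecular nitrogen (N₂) is the better leaving group.
N₂ is the ultimate leaving group — it departs as an exceptionally stable neutral molecule, whereas tert-butoxide ((CH₃)₃CO⁻) (pKₐ(t-BuOH) ≈ 18) is far more basic.

molecular nitrogen (N₂)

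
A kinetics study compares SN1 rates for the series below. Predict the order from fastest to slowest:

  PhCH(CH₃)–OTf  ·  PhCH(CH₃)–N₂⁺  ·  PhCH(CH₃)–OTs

PhCH(CH₃)–N₂⁺ > PhCH(CH₃)–OTf > PhCH(CH₃)–OTs

The skeletons are identical, so relative rate is governed entirely by leaving-group ability.
The more stable X⁻ (or X) is on its own — i.e. the weaker a base it is — the better a leaving group it makes.
PhCH(CH₃)–N₂⁺ loses N₂: no meaningful conjugate acid; N₂ departs as an exceptionally stable neutral molecule
PhCH(CH₃)–OTf loses OTf⁻: pKₐ(CF₃SO₃H (triflic acid)) ≈ -14
PhCH(CH₃)–OTs loses OTs⁻: pKₐ(p-CH₃C₆H₄SO₃H (TsOH)) ≈ -2.8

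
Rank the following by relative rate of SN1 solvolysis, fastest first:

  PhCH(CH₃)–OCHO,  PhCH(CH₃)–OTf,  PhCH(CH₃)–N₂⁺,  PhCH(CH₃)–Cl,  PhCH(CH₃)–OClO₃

The skeletons are identical, so relative rate is governed entirely by leaving-group ability.
Leaving-group ability tracks the stability of the departed species; conjugate-acid pKₐ is the usual yardstick (lower pKₐ → better LG).
PhCH(CH₃)–N₂⁺ loses N₂: no meaningful conjugate acid; N₂ departs as an exceptionally stable neutral molecule
PhCH(CH₃)–OTf loses OTf⁻: pKₐ(CF₃SO₃H (triflic acid)) ≈ -14
PhCH(CH₃)–OClO₃ loses ClO₄⁻: pKₐ(HClO₄) ≈ -10
PhCH(CH₃)–Cl loses Cl⁻: pKₐ(HCl) ≈ -7
PhCH(CH₃)–OCHO loses HCOO⁻: pKₐ(HCOOH) ≈ 3.8

PhCH(CH₃)–N₂⁺ > PhCH(CH₃)–OTf > PhCH(CH₃)–OClO₃ > PhCH(CH₃)–Cl > PhCH(CH₃)–OCHO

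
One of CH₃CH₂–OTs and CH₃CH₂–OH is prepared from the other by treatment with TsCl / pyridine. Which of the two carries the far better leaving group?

From CH₃CH₂–OH the departing group would be OH⁻ (pKₐ(H₂O) ≈ 15.7). Strong base; essentially never leaves without prior activation.
From CH₃CH₂–OTs the leaving group is OTs⁻ (pKₐ(p-CH₃C₆H₄SO₃H (TsOH)) ≈ -2.8). Resonance-delocalised arenesulfonate.
Treatment with TsCl / pyridine works by converting the hydroxyl into a tosylate, making CH₃CH₂–OTs enormously more reactive.

CH₃CH₂–OTs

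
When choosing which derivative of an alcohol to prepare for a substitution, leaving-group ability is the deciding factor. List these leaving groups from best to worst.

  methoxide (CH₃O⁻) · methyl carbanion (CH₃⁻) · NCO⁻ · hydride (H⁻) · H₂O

H₂O > NCO⁻ > methoxide (CH₃O⁻) > hydride (H⁻) > methyl carbanion (CH₃⁻)

H₂O: pKₐ(H₃O⁺) ≈ -1.7
NCO⁻: pKₐ(HOCN) ≈ 3.5
methoxide (CH₃O⁻): pKₐ(CH₃OH) ≈ 15.5
hydride (H⁻): pKₐ(H₂) ≈ 36
methyl carbanion (CH₃⁻): pKₐ(CH₄) ≈ 48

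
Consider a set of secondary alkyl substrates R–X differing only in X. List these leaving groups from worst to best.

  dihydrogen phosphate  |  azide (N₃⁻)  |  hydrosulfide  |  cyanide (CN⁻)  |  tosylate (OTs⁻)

cyanide (CN⁻) < hydrosulfide < azide (N₃⁻) < dihydrogen phosphate < tosylate (OTs⁻)

tosylate (OTs⁻): pKₐ(p-CH₃C₆H₄SO₃H (TsOH)) ≈ -2.8
dihydrogen phosphate: pKₐ(H₃PO₄) ≈ 2.1
azide (N₃⁻): pKₐ(HN₃) ≈ 4.7
hydrosulfide: pKₐ(H₂S) ≈ 7
cyanide (CN⁻): pKₐ(HCN) ≈ 9.2
Listed from poorest to best leaving group as asked.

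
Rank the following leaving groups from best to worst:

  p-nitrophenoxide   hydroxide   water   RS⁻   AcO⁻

water > AcO⁻ > p-nitrophenoxide > RS⁻ > hydroxide

Leaving-group ability tracks the stability of the departed species; conjugate-acid pKₐ is the usual yardstick (lower pKₐ → better LG).
water: pKₐ(H₃O⁺) ≈ -1.7
AcO⁻: pKₐ(CH₃COOH) ≈ 4.8
p-nitrophenoxide: pKₐ(p-nitrophenol) ≈ 7.2
RS⁻: pKₐ(RSH (a thiol)) ≈ 10.5
hydroxide: pKₐ(H₂O) ≈ 15.7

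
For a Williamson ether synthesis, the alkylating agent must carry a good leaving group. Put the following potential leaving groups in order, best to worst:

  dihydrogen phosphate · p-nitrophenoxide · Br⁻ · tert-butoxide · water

Br⁻: pKₐ(HBr) ≈ -9
water: pKₐ(H₃O⁺) ≈ -1.7 — neutral; leaves from a protonated alcohol (R–OH₂⁺)
dihydrogen phosphate: pKₐ(H₃PO₄) ≈ 2.1 — moderate base; biological leaving group after further activation
p-nitrophenoxide: pKₐ(p-nitrophenol) ≈ 7.2
tert-butoxide: pKₐ(t-BuOH) ≈ 18

Br⁻ > water > dihydrogen phosphate > p-nitrophenoxide > tert-butoxide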